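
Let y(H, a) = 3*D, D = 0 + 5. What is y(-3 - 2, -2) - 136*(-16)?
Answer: 2191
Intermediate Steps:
D = 5
y(H, a) = 15 (y(H, a) = 3*5 = 15)
y(-3 - 2, -2) - 136*(-16) = 15 - 136*(-16) = 15 + 2176 = 2191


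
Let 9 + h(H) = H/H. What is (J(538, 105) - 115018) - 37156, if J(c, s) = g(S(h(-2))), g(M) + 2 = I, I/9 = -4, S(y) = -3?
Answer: -152212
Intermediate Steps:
h(H) = -8 (h(H) = -9 + H/H = -9 + 1 = -8)
I = -36 (I = 9*(-4) = -36)
g(M) = -38 (g(M) = -2 - 36 = -38)
J(c, s) = -38
(J(538, 105) - 115018) - 37156 = (-38 - 115018) - 37156 = -115056 - 37156 = -152212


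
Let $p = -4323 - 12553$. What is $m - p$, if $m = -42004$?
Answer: $-25128$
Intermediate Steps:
$p = -16876$ ($p = -4323 - 12553 = -16876$)
$m - p = -42004 - -16876 = -42004 + 16876 = -25128$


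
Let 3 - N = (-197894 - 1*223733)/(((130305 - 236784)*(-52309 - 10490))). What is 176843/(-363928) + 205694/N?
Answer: 250276868720915588051/3650333546931560 ≈ 68563.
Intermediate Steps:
N = 20060745790/6686774721 (N = 3 - (-197894 - 1*223733)/((130305 - 236784)*(-52309 - 10490)) = 3 - (-197894 - 223733)/((-106479*(-62799))) = 3 - (-421627)/6686774721 = 3 - 1*(-421627/6686774721) = 3 + 421627/6686774721 = 20060745790/6686774721 ≈ 3.0001)
176843/(-363928) + 205694/N = 176843/(-363928) + 205694/(20060745790/6686774721) = 176843*(-1/363928) + 205694*(6686774721/20060745790) = -176843/363928 + 687714719730687/10030372895 = 250276868720915588051/3650333546931560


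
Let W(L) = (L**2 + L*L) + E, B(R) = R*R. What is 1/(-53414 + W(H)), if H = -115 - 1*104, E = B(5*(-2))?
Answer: 1/42608 ≈ 2.3470e-5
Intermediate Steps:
B(R) = R**2
E = 100 (E = (5*(-2))**2 = (-10)**2 = 100)
H = -219 (H = -115 - 104 = -219)
W(L) = 100 + 2*L**2 (W(L) = (L**2 + L*L) + 100 = (L**2 + L**2) + 100 = 2*L**2 + 100 = 100 + 2*L**2)
1/(-53414 + W(H)) = 1/(-53414 + (100 + 2*(-219)**2)) = 1/(-53414 + (100 + 2*47961)) = 1/(-53414 + (100 + 95922)) = 1/(-53414 + 96022) = 1/42608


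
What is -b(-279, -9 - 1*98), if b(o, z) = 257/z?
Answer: 257/107 ≈ 2.4019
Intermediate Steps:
-b(-279, -9 - 1*98) = -257/(-9 - 1*98) = -257/(-9 - 98) = -257/(-107) = -257*(-1)/107 = -1*(-257/107) = 257/107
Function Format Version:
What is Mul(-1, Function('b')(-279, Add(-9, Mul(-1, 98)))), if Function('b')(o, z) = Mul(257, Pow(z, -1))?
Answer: Rational(257, 107) ≈ 2.4019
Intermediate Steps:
Mul(-1, Function('b')(-279, Add(-9, Mul(-1, 98)))) = Mul(-1, Mul(257, Pow(Add(-9, Mul(-1, 98)), -1))) = Mul(-1, Mul(257, Pow(Add(-9, -98), -1))) = Mul(-1, Mul(257, Pow(-107, -1))) = Mul(-1, Mul(257, Rational(-1, 107))) = Mul(-1, Rational(-257, 107)) = Rational(257, 107)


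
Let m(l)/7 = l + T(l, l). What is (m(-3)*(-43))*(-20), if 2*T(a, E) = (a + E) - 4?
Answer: -48160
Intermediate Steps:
T(a, E) = -2 + E/2 + a/2 (T(a, E) = ((a + E) - 4)/2 = ((E + a) - 4)/2 = (-4 + E + a)/2 = -2 + E/2 + a/2)
m(l) = -14 + 14*l (m(l) = 7*(l + (-2 + l/2 + l/2)) = 7*(l + (-2 + l)) = 7*(-2 + 2*l) = -14 + 14*l)
(m(-3)*(-43))*(-20) = ((-14 + 14*(-3))*(-43))*(-20) = ((-14 - 42)*(-43))*(-20) = -56*(-43)*(-20) = 2408*(-20) = -48160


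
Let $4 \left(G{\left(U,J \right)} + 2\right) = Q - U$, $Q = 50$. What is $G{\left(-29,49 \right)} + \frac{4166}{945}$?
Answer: $\frac{83759}{3780} \approx 22.158$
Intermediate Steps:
$G{\left(U,J \right)} = \frac{21}{2} - \frac{U}{4}$ ($G{\left(U,J \right)} = -2 + \frac{50 - U}{4} = -2 - \left(- \frac{25}{2} + \frac{U}{4}\right) = \frac{21}{2} - \frac{U}{4}$)
$G{\left(-29,49 \right)} + \frac{4166}{945} = \left(\frac{21}{2} - - \frac{29}{4}\right) + \frac{4166}{945} = \left(\frac{21}{2} + \frac{29}{4}\right) + 4166 \cdot \frac{1}{945} = \frac{71}{4} + \frac{4166}{945} = \frac{83759}{3780}$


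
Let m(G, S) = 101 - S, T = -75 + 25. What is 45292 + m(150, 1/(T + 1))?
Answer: 2224258/49 ≈ 45393.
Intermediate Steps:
T = -50
45292 + m(150, 1/(T + 1)) = 45292 + (101 - 1/(-50 + 1)) = 45292 + (101 - 1/(-49)) = 45292 + (101 - 1*(-1/49)) = 45292 + (101 + 1/49) = 45292 + 4950/49 = 2224258/49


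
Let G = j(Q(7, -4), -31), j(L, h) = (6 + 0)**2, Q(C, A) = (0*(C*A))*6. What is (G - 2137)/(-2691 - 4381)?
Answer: 2101/7072 ≈ 0.29709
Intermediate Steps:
Q(C, A) = 0 (Q(C, A) = (0*(A*C))*6 = 0*6 = 0)
j(L, h) = 36 (j(L, h) = 6**2 = 36)
G = 36
(G - 2137)/(-2691 - 4381) = (36 - 2137)/(-2691 - 4381) = -2101/(-7072) = -2101*(-1/7072) = 2101/7072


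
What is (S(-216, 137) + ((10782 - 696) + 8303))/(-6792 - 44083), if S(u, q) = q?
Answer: -18526/50875 ≈ -0.36415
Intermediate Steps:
(S(-216, 137) + ((10782 - 696) + 8303))/(-6792 - 44083) = (137 + ((10782 - 696) + 8303))/(-6792 - 44083) = (137 + (10086 + 8303))/(-50875) = (137 + 18389)*(-1/50875) = 18526*(-1/50875) = -18526/50875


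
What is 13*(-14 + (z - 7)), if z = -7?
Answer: -364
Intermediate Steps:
13*(-14 + (z - 7)) = 13*(-14 + (-7 - 7)) = 13*(-14 - 14) = 13*(-28) = -364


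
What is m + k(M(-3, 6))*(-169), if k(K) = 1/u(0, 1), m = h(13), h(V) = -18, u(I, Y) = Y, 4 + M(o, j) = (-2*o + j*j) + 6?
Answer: -187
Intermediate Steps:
M(o, j) = 2 + j² - 2*o (M(o, j) = -4 + ((-2*o + j*j) + 6) = -4 + ((-2*o + j²) + 6) = -4 + ((j² - 2*o) + 6) = -4 + (6 + j² - 2*o) = 2 + j² - 2*o)
m = -18
k(K) = 1 (k(K) = 1/1 = 1)
m + k(M(-3, 6))*(-169) = -18 + 1*(-169) = -18 - 169 = -187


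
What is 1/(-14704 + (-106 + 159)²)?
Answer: -1/11895 ≈ -8.4069e-5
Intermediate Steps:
1/(-14704 + (-106 + 159)²) = 1/(-14704 + 53²) = 1/(-14704 + 2809) = 1/(-11895) = -1/11895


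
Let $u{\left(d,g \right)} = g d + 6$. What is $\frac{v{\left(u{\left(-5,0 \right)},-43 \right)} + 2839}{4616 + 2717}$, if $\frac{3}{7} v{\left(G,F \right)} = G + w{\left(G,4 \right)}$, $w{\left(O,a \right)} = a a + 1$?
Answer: $\frac{8678}{21999} \approx 0.39447$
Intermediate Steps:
$w{\left(O,a \right)} = 1 + a^{2}$ ($w{\left(O,a \right)} = a^{2} + 1 = 1 + a^{2}$)
$u{\left(d,g \right)} = 6 + d g$ ($u{\left(d,g \right)} = d g + 6 = 6 + d g$)
$v{\left(G,F \right)} = \frac{119}{3} + \frac{7 G}{3}$ ($v{\left(G,F \right)} = \frac{7 \left(G + \left(1 + 4^{2}\right)\right)}{3} = \frac{7 \left(G + \left(1 + 16\right)\right)}{3} = \frac{7 \left(G + 17\right)}{3} = \frac{7 \left(17 + G\right)}{3} = \frac{119}{3} + \frac{7 G}{3}$)
$\frac{v{\left(u{\left(-5,0 \right)},-43 \right)} + 2839}{4616 + 2717} = \frac{\left(\frac{119}{3} + \frac{7 \left(6 - 0\right)}{3}\right) + 2839}{4616 + 2717} = \frac{\left(\frac{119}{3} + \frac{7 \left(6 + 0\right)}{3}\right) + 2839}{7333} = \left(\left(\frac{119}{3} + \frac{7}{3} \cdot 6\right) + 2839\right) \frac{1}{7333} = \left(\left(\frac{119}{3} + 14\right) + 2839\right) \frac{1}{7333} = \left(\frac{161}{3} + 2839\right) \frac{1}{7333} = \frac{8678}{3} \cdot \frac{1}{7333} = \frac{8678}{21999}$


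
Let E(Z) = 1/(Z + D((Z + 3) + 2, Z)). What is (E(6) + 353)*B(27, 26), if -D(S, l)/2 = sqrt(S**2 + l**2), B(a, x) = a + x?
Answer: 5537705/296 - 53*sqrt(157)/296 ≈ 18706.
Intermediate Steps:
D(S, l) = -2*sqrt(S**2 + l**2)
E(Z) = 1/(Z - 2*sqrt(Z**2 + (5 + Z)**2)) (E(Z) = 1/(Z - 2*sqrt(((Z + 3) + 2)**2 + Z**2)) = 1/(Z - 2*sqrt(((3 + Z) + 2)**2 + Z**2)) = 1/(Z - 2*sqrt((5 + Z)**2 + Z**2)) = 1/(Z - 2*sqrt(Z**2 + (5 + Z)**2)))
(E(6) + 353)*B(27, 26) = (1/(6 - 2*sqrt(6**2 + (5 + 6)**2)) + 353)*(27 + 26) = (1/(6 - 2*sqrt(36 + 11**2)) + 353)*53 = (1/(6 - 2*sqrt(36 + 121)) + 353)*53 = (1/(6 - 2*sqrt(157)) + 353)*53 = (353 + 1/(6 - 2*sqrt(157)))*53 = 18709 + 53/(6 - 2*sqrt(157))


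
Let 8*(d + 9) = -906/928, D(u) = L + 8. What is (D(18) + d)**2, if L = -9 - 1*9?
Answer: 5038302361/13778944 ≈ 365.65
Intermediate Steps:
L = -18 (L = -9 - 9 = -18)
D(u) = -10 (D(u) = -18 + 8 = -10)
d = -33861/3712 (d = -9 + (-906/928)/8 = -9 + (-906*1/928)/8 = -9 + (1/8)*(-453/464) = -9 - 453/3712 = -33861/3712 ≈ -9.1220)
(D(18) + d)**2 = (-10 - 33861/3712)**2 = (-70981/3712)**2 = 5038302361/13778944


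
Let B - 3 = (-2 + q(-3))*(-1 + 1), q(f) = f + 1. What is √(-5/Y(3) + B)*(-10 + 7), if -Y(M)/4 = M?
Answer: -√123/2 ≈ -5.5453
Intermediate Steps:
q(f) = 1 + f
Y(M) = -4*M
B = 3 (B = 3 + (-2 + (1 - 3))*(-1 + 1) = 3 + (-2 - 2)*0 = 3 - 4*0 = 3 + 0 = 3)
√(-5/Y(3) + B)*(-10 + 7) = √(-5/((-4*3)) + 3)*(-10 + 7) = √(-5/(-12) + 3)*(-3) = √(-5*(-1/12) + 3)*(-3) = √(5/12 + 3)*(-3) = √(41/12)*(-3) = (√123/6)*(-3) = -√123/2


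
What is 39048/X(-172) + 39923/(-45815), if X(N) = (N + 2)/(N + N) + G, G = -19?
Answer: -102610781183/48609715 ≈ -2110.9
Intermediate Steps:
X(N) = -19 + (2 + N)/(2*N) (X(N) = (N + 2)/(N + N) - 19 = (2 + N)/((2*N)) - 19 = (1/(2*N))*(2 + N) - 19 = (2 + N)/(2*N) - 19 = -19 + (2 + N)/(2*N))
39048/X(-172) + 39923/(-45815) = 39048/(-37/2 + 1/(-172)) + 39923/(-45815) = 39048/(-37/2 - 1/172) + 39923*(-1/45815) = 39048/(-3183/172) - 39923/45815 = 39048*(-172/3183) - 39923/45815 = -2238752/1061 - 39923/45815 = -102610781183/48609715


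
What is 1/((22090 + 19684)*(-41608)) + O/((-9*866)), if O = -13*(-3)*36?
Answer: -135574342609/752611412336 ≈ -0.18014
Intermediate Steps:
O = 1404 (O = 39*36 = 1404)
1/((22090 + 19684)*(-41608)) + O/((-9*866)) = 1/((22090 + 19684)*(-41608)) + 1404/((-9*866)) = -1/41608/41774 + 1404/(-7794) = (1/41774)*(-1/41608) + 1404*(-1/7794) = -1/1738132592 - 78/433 = -135574342609/752611412336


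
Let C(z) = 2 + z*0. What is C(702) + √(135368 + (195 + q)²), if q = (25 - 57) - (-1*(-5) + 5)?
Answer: 2 + √158777 ≈ 400.47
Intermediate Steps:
C(z) = 2 (C(z) = 2 + 0 = 2)
q = -42 (q = -32 - (5 + 5) = -32 - 1*10 = -32 - 10 = -42)
C(702) + √(135368 + (195 + q)²) = 2 + √(135368 + (195 - 42)²) = 2 + √(135368 + 153²) = 2 + √(135368 + 23409) = 2 + √158777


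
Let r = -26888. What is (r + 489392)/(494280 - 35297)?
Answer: 66072/65569 ≈ 1.0077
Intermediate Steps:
(r + 489392)/(494280 - 35297) = (-26888 + 489392)/(494280 - 35297) = 462504/458983 = 462504*(1/458983) = 66072/65569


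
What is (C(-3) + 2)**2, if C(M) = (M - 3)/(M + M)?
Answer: 9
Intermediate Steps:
C(M) = (-3 + M)/(2*M) (C(M) = (-3 + M)/((2*M)) = (-3 + M)*(1/(2*M)) = (-3 + M)/(2*M))
(C(-3) + 2)**2 = ((1/2)*(-3 - 3)/(-3) + 2)**2 = ((1/2)*(-1/3)*(-6) + 2)**2 = (1 + 2)**2 = 3**2 = 9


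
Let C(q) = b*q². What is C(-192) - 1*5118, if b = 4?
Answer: 142338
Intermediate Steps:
C(q) = 4*q²
C(-192) - 1*5118 = 4*(-192)² - 1*5118 = 4*36864 - 5118 = 147456 - 5118 = 142338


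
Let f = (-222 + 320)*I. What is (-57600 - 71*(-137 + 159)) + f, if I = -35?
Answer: -62592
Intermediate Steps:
f = -3430 (f = (-222 + 320)*(-35) = 98*(-35) = -3430)
(-57600 - 71*(-137 + 159)) + f = (-57600 - 71*(-137 + 159)) - 3430 = (-57600 - 71*22) - 3430 = (-57600 - 1562) - 3430 = -59162 - 3430 = -62592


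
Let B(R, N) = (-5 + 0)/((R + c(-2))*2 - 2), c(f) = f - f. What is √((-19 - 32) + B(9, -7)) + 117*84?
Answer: 9828 + I*√821/4 ≈ 9828.0 + 7.1633*I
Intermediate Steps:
c(f) = 0
B(R, N) = -5/(-2 + 2*R) (B(R, N) = (-5 + 0)/((R + 0)*2 - 2) = -5/(R*2 - 2) = -5/(2*R - 2) = -5/(-2 + 2*R))
√((-19 - 32) + B(9, -7)) + 117*84 = √((-19 - 32) - 5/(-2 + 2*9)) + 117*84 = √(-51 - 5/(-2 + 18)) + 9828 = √(-51 - 5/16) + 9828 = √(-821/16) + 9828 = I*√821/4 + 9828 = 9828 + I*√821/4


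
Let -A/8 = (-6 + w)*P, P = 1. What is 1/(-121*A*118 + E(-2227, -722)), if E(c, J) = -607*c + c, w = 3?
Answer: 1/1006890 ≈ 9.9316e-7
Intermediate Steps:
E(c, J) = -606*c
A = 24 (A = -8*(-6 + 3) = -(-24) = -8*(-3) = 24)
1/(-121*A*118 + E(-2227, -722)) = 1/(-121*24*118 - 606*(-2227)) = 1/(-2904*118 + 1349562) = 1/(-342672 + 1349562) = 1/1006890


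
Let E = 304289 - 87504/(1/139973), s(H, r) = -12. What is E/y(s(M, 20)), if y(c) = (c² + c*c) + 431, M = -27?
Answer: -12247893103/719 ≈ -1.7035e+7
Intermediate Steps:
y(c) = 431 + 2*c² (y(c) = (c² + c²) + 431 = 2*c² + 431 = 431 + 2*c²)
E = -12247893103 (E = 304289 - 87504/1/139973 = 304289 - 87504*139973 = 304289 - 12248197392 = -12247893103)
E/y(s(M, 20)) = -12247893103/(431 + 2*(-12)²) = -12247893103/(431 + 2*144) = -12247893103/(431 + 288) = -12247893103/719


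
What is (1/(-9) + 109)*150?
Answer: 49000/3 ≈ 16333.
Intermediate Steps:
(1/(-9) + 109)*150 = (-1/9 + 109)*150 = (980/9)*150 = 49000/3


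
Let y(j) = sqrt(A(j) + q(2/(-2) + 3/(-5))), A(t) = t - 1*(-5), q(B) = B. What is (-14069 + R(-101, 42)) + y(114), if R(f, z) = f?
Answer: -14170 + sqrt(2935)/5 ≈ -14159.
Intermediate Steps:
A(t) = 5 + t (A(t) = t + 5 = 5 + t)
y(j) = sqrt(17/5 + j) (y(j) = sqrt((5 + j) + (2/(-2) + 3/(-5))) = sqrt((5 + j) + (2*(-1/2) + 3*(-1/5))) = sqrt((5 + j) + (-1 - 3/5)) = sqrt((5 + j) - 8/5) = sqrt(17/5 + j))
(-14069 + R(-101, 42)) + y(114) = (-14069 - 101) + sqrt(85 + 25*114)/5 = -14170 + sqrt(85 + 2850)/5 = -14170 + sqrt(2935)/5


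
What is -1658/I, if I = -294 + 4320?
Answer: -829/2013 ≈ -0.41182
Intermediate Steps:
I = 4026
-1658/I = -1658/4026 = -1658*1/4026 = -829/2013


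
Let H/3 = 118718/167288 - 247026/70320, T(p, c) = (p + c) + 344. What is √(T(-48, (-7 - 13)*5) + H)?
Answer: √2816795353408068010/122538460 ≈ 13.696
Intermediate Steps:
T(p, c) = 344 + c + p (T(p, c) = (c + p) + 344 = 344 + c + p)
H = -2061014733/245076920 (H = 3*(118718/167288 - 247026/70320) = 3*(118718*(1/167288) - 247026*1/70320) = 3*(59359/83644 - 41171/11720) = 3*(-687004911/245076920) = -2061014733/245076920 ≈ -8.4097)
√(T(-48, (-7 - 13)*5) + H) = √((344 + (-7 - 13)*5 - 48) - 2061014733/245076920) = √((344 - 20*5 - 48) - 2061014733/245076920) = √((344 - 100 - 48) - 2061014733/245076920) = √(196 - 2061014733/245076920) = √(45974061587/245076920) = √2816795353408068010/122538460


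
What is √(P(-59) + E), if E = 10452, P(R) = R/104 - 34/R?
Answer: √98380830418/3068 ≈ 102.24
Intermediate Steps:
P(R) = -34/R + R/104 (P(R) = R*(1/104) - 34/R = R/104 - 34/R = -34/R + R/104)
√(P(-59) + E) = √((-34/(-59) + (1/104)*(-59)) + 10452) = √((-34*(-1/59) - 59/104) + 10452) = √((34/59 - 59/104) + 10452) = √(55/6136 + 10452) = √(64133527/6136) = √98380830418/3068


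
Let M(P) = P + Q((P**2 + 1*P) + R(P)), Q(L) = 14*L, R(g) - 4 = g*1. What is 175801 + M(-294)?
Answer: 1377435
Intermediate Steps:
R(g) = 4 + g (R(g) = 4 + g*1 = 4 + g)
M(P) = 56 + 14*P**2 + 29*P (M(P) = P + 14*((P**2 + 1*P) + (4 + P)) = P + 14*((P**2 + P) + (4 + P)) = P + 14*((P + P**2) + (4 + P)) = P + 14*(4 + P**2 + 2*P) = P + (56 + 14*P**2 + 28*P) = 56 + 14*P**2 + 29*P)
175801 + M(-294) = 175801 + (56 + 14*(-294)**2 + 29*(-294)) = 175801 + (56 + 14*86436 - 8526) = 175801 + (56 + 1210104 - 8526) = 175801 + 1201634 = 1377435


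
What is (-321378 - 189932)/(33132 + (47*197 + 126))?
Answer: -511310/42517 ≈ -12.026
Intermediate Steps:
(-321378 - 189932)/(33132 + (47*197 + 126)) = -511310/(33132 + (9259 + 126)) = -511310/(33132 + 9385) = -511310/42517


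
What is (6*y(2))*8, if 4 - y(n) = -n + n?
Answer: 192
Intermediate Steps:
y(n) = 4 (y(n) = 4 - (-n + n) = 4 - 1*0 = 4 + 0 = 4)
(6*y(2))*8 = (6*4)*8 = 24*8 = 192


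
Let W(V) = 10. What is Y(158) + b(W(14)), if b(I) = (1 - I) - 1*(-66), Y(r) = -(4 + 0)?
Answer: 53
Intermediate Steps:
Y(r) = -4 (Y(r) = -1*4 = -4)
b(I) = 67 - I (b(I) = (1 - I) + 66 = 67 - I)
Y(158) + b(W(14)) = -4 + (67 - 1*10) = -4 + (67 - 10) = -4 + 57 = 53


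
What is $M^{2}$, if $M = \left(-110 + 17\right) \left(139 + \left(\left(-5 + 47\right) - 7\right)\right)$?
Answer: $261857124$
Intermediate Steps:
$M = -16182$ ($M = - 93 \left(139 + \left(42 - 7\right)\right) = - 93 \left(139 + 35\right) = \left(-93\right) 174 = -16182$)
$M^{2} = \left(-16182\right)^{2} = 261857124$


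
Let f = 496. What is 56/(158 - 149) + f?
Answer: 4520/9 ≈ 502.22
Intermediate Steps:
56/(158 - 149) + f = 56/(158 - 149) + 496 = 56/9 + 496 = 4520/9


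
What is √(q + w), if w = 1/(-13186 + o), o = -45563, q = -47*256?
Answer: I*√41527786310781/58749 ≈ 109.69*I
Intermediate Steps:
q = -12032
w = -1/58749 (w = 1/(-13186 - 45563) = 1/(-58749) = -1/58749 ≈ -1.7022e-5)
√(q + w) = √(-12032 - 1/58749) = √(-706867969/58749) = I*√41527786310781/58749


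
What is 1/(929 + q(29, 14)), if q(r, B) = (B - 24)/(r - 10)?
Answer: 19/17641 ≈ 0.0010770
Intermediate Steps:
q(r, B) = (-24 + B)/(-10 + r)
1/(929 + q(29, 14)) = 1/(929 + (-24 + 14)/(-10 + 29)) = 1/(929 - 10/19) = 1/(17641/19) = 19/17641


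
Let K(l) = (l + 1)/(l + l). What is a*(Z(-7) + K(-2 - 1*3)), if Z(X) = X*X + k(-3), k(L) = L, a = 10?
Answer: 464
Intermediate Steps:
K(l) = (1 + l)/(2*l) (K(l) = (1 + l)/((2*l)) = (1 + l)*(1/(2*l)) = (1 + l)/(2*l))
Z(X) = -3 + X² (Z(X) = X*X - 3 = X² - 3 = -3 + X²)
a*(Z(-7) + K(-2 - 1*3)) = 10*((-3 + (-7)²) + (1 + (-2 - 1*3))/(2*(-2 - 1*3))) = 10*((-3 + 49) + (1 + (-2 - 3))/(2*(-2 - 3))) = 10*(46 + (½)*(1 - 5)/(-5)) = 10*(46 + (½)*(-⅕)*(-4)) = 10*(46 + ⅖) = 10*(232/5) = 464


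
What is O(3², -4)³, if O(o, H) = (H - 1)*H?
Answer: 8000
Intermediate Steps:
O(o, H) = H*(-1 + H) (O(o, H) = (-1 + H)*H = H*(-1 + H))
O(3², -4)³ = (-4*(-1 - 4))³ = (-4*(-5))³ = 20³ = 8000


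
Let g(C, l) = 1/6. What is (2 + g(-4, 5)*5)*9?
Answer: 51/2 ≈ 25.500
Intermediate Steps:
g(C, l) = ⅙
(2 + g(-4, 5)*5)*9 = (2 + (⅙)*5)*9 = (2 + ⅚)*9 = (17/6)*9 = 51/2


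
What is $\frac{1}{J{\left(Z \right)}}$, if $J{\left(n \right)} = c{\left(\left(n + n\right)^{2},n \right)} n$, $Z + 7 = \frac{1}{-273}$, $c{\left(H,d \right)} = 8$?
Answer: $- \frac{273}{15296} \approx -0.017848$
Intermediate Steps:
$Z = - \frac{1912}{273}$ ($Z = -7 + \frac{1}{-273} = -7 - \frac{1}{273} = - \frac{1912}{273} \approx -7.0037$)
$J{\left(n \right)} = 8 n$
$\frac{1}{J{\left(Z \right)}} = \frac{1}{8 \left(- \frac{1912}{273}\right)} = \frac{1}{- \frac{15296}{273}} = - \frac{273}{15296}$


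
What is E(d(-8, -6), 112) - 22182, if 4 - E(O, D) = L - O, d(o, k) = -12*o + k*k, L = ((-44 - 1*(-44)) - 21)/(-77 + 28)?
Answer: -154325/7 ≈ -22046.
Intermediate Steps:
L = 3/7 (L = ((-44 + 44) - 21)/(-49) = (0 - 21)*(-1/49) = -21*(-1/49) = 3/7 ≈ 0.42857)
d(o, k) = k² - 12*o (d(o, k) = -12*o + k² = k² - 12*o)
E(O, D) = 25/7 + O (E(O, D) = 4 - (3/7 - O) = 4 + (-3/7 + O) = 25/7 + O)
E(d(-8, -6), 112) - 22182 = (25/7 + ((-6)² - 12*(-8))) - 22182 = (25/7 + (36 + 96)) - 22182 = (25/7 + 132) - 22182 = 949/7 - 22182 = -154325/7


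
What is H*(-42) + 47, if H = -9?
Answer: 425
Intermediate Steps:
H*(-42) + 47 = -9*(-42) + 47 = 378 + 47 = 425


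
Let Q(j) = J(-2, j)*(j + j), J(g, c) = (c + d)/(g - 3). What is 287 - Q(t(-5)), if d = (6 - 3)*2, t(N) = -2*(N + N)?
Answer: 495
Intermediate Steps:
t(N) = -4*N
d = 6 (d = 3*2 = 6)
J(g, c) = (6 + c)/(-3 + g) (J(g, c) = (c + 6)/(g - 3) = (6 + c)/(-3 + g))
Q(j) = 2*j*(-6/5 - j/5) (Q(j) = ((6 + j)/(-3 - 2))*(j + j) = ((6 + j)/(-5))*(2*j) = (-(6 + j)/5)*(2*j) = (-6/5 - j/5)*(2*j) = 2*j*(-6/5 - j/5))
287 - Q(t(-5)) = 287 - (-2)*(-4*(-5))*(6 - 4*(-5))/5 = 287 - (-2)*20*(6 + 20)/5 = 287 - (-2)*20*26/5 = 287 - 1*(-208) = 287 + 208 = 495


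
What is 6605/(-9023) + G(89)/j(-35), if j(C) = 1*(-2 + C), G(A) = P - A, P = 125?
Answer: -569213/333851 ≈ -1.7050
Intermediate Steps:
G(A) = 125 - A
j(C) = -2 + C
6605/(-9023) + G(89)/j(-35) = 6605/(-9023) + (125 - 1*89)/(-2 - 35) = 6605*(-1/9023) + (125 - 89)/(-37) = -6605/9023 + 36*(-1/37) = -6605/9023 - 36/37 = -569213/333851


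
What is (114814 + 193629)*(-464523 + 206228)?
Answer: -79669284685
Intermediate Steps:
(114814 + 193629)*(-464523 + 206228) = 308443*(-258295) = -79669284685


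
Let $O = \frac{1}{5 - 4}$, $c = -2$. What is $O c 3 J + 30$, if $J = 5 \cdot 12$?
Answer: $-330$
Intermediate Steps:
$O = 1$ ($O = 1^{-1} = 1$)
$J = 60$
$O c 3 J + 30 = 1 \left(-2\right) 3 \cdot 60 + 30 = \left(-2\right) 3 \cdot 60 + 30 = \left(-6\right) 60 + 30 = -360 + 30 = -330$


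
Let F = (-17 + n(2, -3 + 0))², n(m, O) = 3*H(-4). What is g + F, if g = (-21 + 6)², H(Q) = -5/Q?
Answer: 6409/16 ≈ 400.56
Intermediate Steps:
g = 225 (g = (-15)² = 225)
n(m, O) = 15/4 (n(m, O) = 3*(-5/(-4)) = 3*(-5*(-¼)) = 3*(5/4) = 15/4)
F = 2809/16 (F = (-17 + 15/4)² = (-53/4)² = 2809/16 ≈ 175.56)
g + F = 225 + 2809/16 = 6409/16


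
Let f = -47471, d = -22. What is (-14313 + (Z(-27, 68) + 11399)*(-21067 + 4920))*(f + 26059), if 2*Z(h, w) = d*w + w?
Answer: 3694533711296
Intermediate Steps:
Z(h, w) = -21*w/2 (Z(h, w) = (-22*w + w)/2 = (-21*w)/2 = -21*w/2)
(-14313 + (Z(-27, 68) + 11399)*(-21067 + 4920))*(f + 26059) = (-14313 + (-21/2*68 + 11399)*(-21067 + 4920))*(-47471 + 26059) = (-14313 + (-714 + 11399)*(-16147))*(-21412) = (-14313 + 10685*(-16147))*(-21412) = (-14313 - 172530695)*(-21412) = -172545008*(-21412) = 3694533711296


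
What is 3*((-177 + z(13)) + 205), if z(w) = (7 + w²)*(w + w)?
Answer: 13812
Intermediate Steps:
z(w) = 2*w*(7 + w²) (z(w) = (7 + w²)*(2*w) = 2*w*(7 + w²))
3*((-177 + z(13)) + 205) = 3*((-177 + 2*13*(7 + 13²)) + 205) = 3*((-177 + 2*13*(7 + 169)) + 205) = 3*((-177 + 2*13*176) + 205) = 3*((-177 + 4576) + 205) = 3*(4399 + 205) = 3*4604 = 13812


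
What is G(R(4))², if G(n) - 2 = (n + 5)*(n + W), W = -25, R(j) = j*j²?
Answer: 7252249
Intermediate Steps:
R(j) = j³
G(n) = 2 + (-25 + n)*(5 + n) (G(n) = 2 + (n + 5)*(n - 25) = 2 + (5 + n)*(-25 + n) = 2 + (-25 + n)*(5 + n))
G(R(4))² = (-123 + (4³)² - 20*4³)² = (-123 + 64² - 20*64)² = (-123 + 4096 - 1280)² = 2693² = 7252249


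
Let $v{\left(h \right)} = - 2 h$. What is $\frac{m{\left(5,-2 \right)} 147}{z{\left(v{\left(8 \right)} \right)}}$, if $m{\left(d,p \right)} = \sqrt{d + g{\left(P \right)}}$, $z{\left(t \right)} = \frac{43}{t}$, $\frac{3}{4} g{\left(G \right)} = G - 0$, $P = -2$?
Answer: $- \frac{784 \sqrt{21}}{43} \approx -83.552$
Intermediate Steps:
$g{\left(G \right)} = \frac{4 G}{3}$ ($g{\left(G \right)} = \frac{4 \left(G - 0\right)}{3} = \frac{4 \left(G + 0\right)}{3} = \frac{4 G}{3}$)
$m{\left(d,p \right)} = \sqrt{- \frac{8}{3} + d}$ ($m{\left(d,p \right)} = \sqrt{d + \frac{4}{3} \left(-2\right)} = \sqrt{d - \frac{8}{3}} = \sqrt{- \frac{8}{3} + d}$)
$\frac{m{\left(5,-2 \right)} 147}{z{\left(v{\left(8 \right)} \right)}} = \frac{\frac{\sqrt{-24 + 9 \cdot 5}}{3} \cdot 147}{43 \frac{1}{\left(-2\right) 8}} = \frac{\frac{\sqrt{-24 + 45}}{3} \cdot 147}{43 \frac{1}{-16}} = \frac{\frac{\sqrt{21}}{3} \cdot 147}{43 \left(- \frac{1}{16}\right)} = \frac{49 \sqrt{21}}{- \frac{43}{16}} = 49 \sqrt{21} \left(- \frac{16}{43}\right) = - \frac{784 \sqrt{21}}{43}$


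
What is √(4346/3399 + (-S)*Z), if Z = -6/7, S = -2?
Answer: I*√246638238/23793 ≈ 0.66006*I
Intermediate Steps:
Z = -6/7 (Z = -6*⅐ = -6/7 ≈ -0.85714)
√(4346/3399 + (-S)*Z) = √(4346/3399 - 1*(-2)*(-6/7)) = √(4346*(1/3399) + 2*(-6/7)) = √(4346/3399 - 12/7) = √(-10366/23793) = I*√246638238/23793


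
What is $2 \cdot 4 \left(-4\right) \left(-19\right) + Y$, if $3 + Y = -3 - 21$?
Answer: $581$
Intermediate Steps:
$Y = -27$ ($Y = -3 - 24 = -27$)
$2 \cdot 4 \left(-4\right) \left(-19\right) + Y = 2 \cdot 4 \left(-4\right) \left(-19\right) - 27 = 8 \left(-4\right) \left(-19\right) - 27 = \left(-32\right) \left(-19\right) - 27 = 608 - 27 = 581$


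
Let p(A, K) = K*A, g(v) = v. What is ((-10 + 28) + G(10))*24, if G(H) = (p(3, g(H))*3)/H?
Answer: 648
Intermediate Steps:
p(A, K) = A*K
G(H) = 9 (G(H) = ((3*H)*3)/H = (9*H)/H = 9)
((-10 + 28) + G(10))*24 = ((-10 + 28) + 9)*24 = (18 + 9)*24 = 27*24 = 648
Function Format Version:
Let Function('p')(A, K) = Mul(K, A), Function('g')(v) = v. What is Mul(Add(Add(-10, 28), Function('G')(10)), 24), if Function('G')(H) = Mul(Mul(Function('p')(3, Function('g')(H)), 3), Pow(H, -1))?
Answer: 648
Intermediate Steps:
Function('p')(A, K) = Mul(A, K)
Function('G')(H) = 9 (Function('G')(H) = Mul(Mul(Mul(3, H), 3), Pow(H, -1)) = Mul(Mul(9, H), Pow(H, -1)) = 9)
Mul(Add(Add(-10, 28), Function('G')(10)), 24) = Mul(Add(Add(-10, 28), 9), 24) = Mul(Add(18, 9), 24) = Mul(27, 24) = 648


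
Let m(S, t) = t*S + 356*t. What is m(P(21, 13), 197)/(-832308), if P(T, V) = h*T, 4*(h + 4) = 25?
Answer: -197/2064 ≈ -0.095446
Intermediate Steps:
h = 9/4 (h = -4 + (1/4)*25 = -4 + 25/4 = 9/4 ≈ 2.2500)
P(T, V) = 9*T/4
m(S, t) = 356*t + S*t (m(S, t) = S*t + 356*t = 356*t + S*t)
m(P(21, 13), 197)/(-832308) = (197*(356 + (9/4)*21))/(-832308) = (197*(356 + 189/4))*(-1/832308) = (197*(1613/4))*(-1/832308) = (317761/4)*(-1/832308) = -197/2064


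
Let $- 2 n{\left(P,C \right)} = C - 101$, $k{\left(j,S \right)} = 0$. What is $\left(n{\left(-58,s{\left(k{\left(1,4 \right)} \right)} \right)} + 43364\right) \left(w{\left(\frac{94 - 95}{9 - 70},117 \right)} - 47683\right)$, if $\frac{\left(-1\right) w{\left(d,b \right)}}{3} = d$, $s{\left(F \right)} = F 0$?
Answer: $- \frac{126278280057}{61} \approx -2.0701 \cdot 10^{9}$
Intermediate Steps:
$s{\left(F \right)} = 0$
$n{\left(P,C \right)} = \frac{101}{2} - \frac{C}{2}$ ($n{\left(P,C \right)} = - \frac{C - 101}{2} = - \frac{-101 + C}{2} = \frac{101}{2} - \frac{C}{2}$)
$w{\left(d,b \right)} = - 3 d$
$\left(n{\left(-58,s{\left(k{\left(1,4 \right)} \right)} \right)} + 43364\right) \left(w{\left(\frac{94 - 95}{9 - 70},117 \right)} - 47683\right) = \left(\left(\frac{101}{2} - 0\right) + 43364\right) \left(- 3 \frac{94 - 95}{9 - 70} - 47683\right) = \left(\left(\frac{101}{2} + 0\right) + 43364\right) \left(- 3 \left(- \frac{1}{-61}\right) - 47683\right) = \left(\frac{101}{2} + 43364\right) \left(- 3 \left(\left(-1\right) \left(- \frac{1}{61}\right)\right) - 47683\right) = \frac{86829 \left(\left(-3\right) \frac{1}{61} - 47683\right)}{2} = \frac{86829 \left(- \frac{3}{61} - 47683\right)}{2} = \frac{86829}{2} \left(- \frac{2908666}{61}\right) = - \frac{126278280057}{61}$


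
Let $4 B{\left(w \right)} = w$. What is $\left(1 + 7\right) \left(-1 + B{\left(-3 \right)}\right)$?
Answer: $-14$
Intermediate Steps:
$B{\left(w \right)} = \frac{w}{4}$
$\left(1 + 7\right) \left(-1 + B{\left(-3 \right)}\right) = \left(1 + 7\right) \left(-1 + \frac{1}{4} \left(-3\right)\right) = 8 \left(-1 - \frac{3}{4}\right) = 8 \left(- \frac{7}{4}\right) = -14$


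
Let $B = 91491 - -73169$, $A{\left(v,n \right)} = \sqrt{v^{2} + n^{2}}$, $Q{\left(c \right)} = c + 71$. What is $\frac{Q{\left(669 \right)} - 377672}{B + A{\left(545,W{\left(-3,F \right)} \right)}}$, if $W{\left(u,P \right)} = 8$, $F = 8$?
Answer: $- \frac{62065623120}{27112618511} + \frac{376932 \sqrt{297089}}{27112618511} \approx -2.2816$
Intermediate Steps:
$Q{\left(c \right)} = 71 + c$
$A{\left(v,n \right)} = \sqrt{n^{2} + v^{2}}$
$B = 164660$ ($B = 91491 + 73169 = 164660$)
$\frac{Q{\left(669 \right)} - 377672}{B + A{\left(545,W{\left(-3,F \right)} \right)}} = \frac{\left(71 + 669\right) - 377672}{164660 + \sqrt{8^{2} + 545^{2}}} = \frac{740 - 377672}{164660 + \sqrt{64 + 297025}} = - \frac{376932}{164660 + \sqrt{297089}}$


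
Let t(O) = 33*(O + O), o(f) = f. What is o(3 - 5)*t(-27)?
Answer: 3564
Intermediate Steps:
t(O) = 66*O (t(O) = 33*(2*O) = 66*O)
o(3 - 5)*t(-27) = (3 - 5)*(66*(-27)) = -2*(-1782) = 3564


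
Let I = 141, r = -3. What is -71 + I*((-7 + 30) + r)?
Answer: 2749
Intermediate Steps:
-71 + I*((-7 + 30) + r) = -71 + 141*((-7 + 30) - 3) = -71 + 141*(23 - 3) = -71 + 141*20 = -71 + 2820 = 2749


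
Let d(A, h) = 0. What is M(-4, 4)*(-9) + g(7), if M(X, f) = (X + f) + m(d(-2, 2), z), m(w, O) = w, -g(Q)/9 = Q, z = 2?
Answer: -63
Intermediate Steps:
g(Q) = -9*Q
M(X, f) = X + f (M(X, f) = (X + f) + 0 = X + f)
M(-4, 4)*(-9) + g(7) = (-4 + 4)*(-9) - 9*7 = 0*(-9) - 63 = 0 - 63 = -63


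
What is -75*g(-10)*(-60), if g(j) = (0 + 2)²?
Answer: 18000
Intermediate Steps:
g(j) = 4 (g(j) = 2² = 4)
-75*g(-10)*(-60) = -75*4*(-60) = -300*(-60) = 18000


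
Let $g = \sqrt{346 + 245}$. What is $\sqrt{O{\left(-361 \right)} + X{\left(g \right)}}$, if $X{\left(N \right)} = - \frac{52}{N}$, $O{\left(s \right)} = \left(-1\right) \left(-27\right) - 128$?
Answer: $\frac{\sqrt{-35277381 - 30732 \sqrt{591}}}{591} \approx 10.156 i$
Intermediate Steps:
$g = \sqrt{591} \approx 24.31$
$O{\left(s \right)} = -101$ ($O{\left(s \right)} = 27 - 128 = -101$)
$\sqrt{O{\left(-361 \right)} + X{\left(g \right)}} = \sqrt{-101 - \frac{52}{\sqrt{591}}} = \sqrt{-101 - 52 \frac{\sqrt{591}}{591}} = \sqrt{-101 - \frac{52 \sqrt{591}}{591}}$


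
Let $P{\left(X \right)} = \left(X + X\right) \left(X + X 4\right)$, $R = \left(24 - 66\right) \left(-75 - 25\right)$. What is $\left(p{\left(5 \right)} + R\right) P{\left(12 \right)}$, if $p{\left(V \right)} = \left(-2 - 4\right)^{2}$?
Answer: $6099840$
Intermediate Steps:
$p{\left(V \right)} = 36$ ($p{\left(V \right)} = \left(-6\right)^{2} = 36$)
$R = 4200$ ($R = \left(-42\right) \left(-100\right) = 4200$)
$P{\left(X \right)} = 10 X^{2}$ ($P{\left(X \right)} = 2 X \left(X + 4 X\right) = 2 X 5 X = 10 X^{2}$)
$\left(p{\left(5 \right)} + R\right) P{\left(12 \right)} = \left(36 + 4200\right) 10 \cdot 12^{2} = 4236 \cdot 10 \cdot 144 = 4236 \cdot 1440 = 6099840$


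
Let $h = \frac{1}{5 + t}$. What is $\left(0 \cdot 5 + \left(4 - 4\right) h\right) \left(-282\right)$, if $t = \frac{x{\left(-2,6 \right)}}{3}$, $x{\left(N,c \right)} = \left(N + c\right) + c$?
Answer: $0$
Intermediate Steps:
$x{\left(N,c \right)} = N + 2 c$
$t = \frac{10}{3}$ ($t = \frac{-2 + 2 \cdot 6}{3} = \left(-2 + 12\right) \frac{1}{3} = 10 \cdot \frac{1}{3} = \frac{10}{3} \approx 3.3333$)
$h = \frac{3}{25}$ ($h = \frac{1}{5 + \frac{10}{3}} = \frac{1}{\frac{25}{3}} = \frac{3}{25} \approx 0.12$)
$\left(0 \cdot 5 + \left(4 - 4\right) h\right) \left(-282\right) = \left(0 \cdot 5 + \left(4 - 4\right) \frac{3}{25}\right) \left(-282\right) = \left(0 + 0 \cdot \frac{3}{25}\right) \left(-282\right) = \left(0 + 0\right) \left(-282\right) = 0 \left(-282\right) = 0$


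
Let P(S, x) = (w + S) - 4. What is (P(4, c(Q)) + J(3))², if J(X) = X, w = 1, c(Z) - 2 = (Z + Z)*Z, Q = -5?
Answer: 16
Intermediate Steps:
c(Z) = 2 + 2*Z² (c(Z) = 2 + (Z + Z)*Z = 2 + (2*Z)*Z = 2 + 2*Z²)
P(S, x) = -3 + S (P(S, x) = (1 + S) - 4 = -3 + S)
(P(4, c(Q)) + J(3))² = ((-3 + 4) + 3)² = (1 + 3)² = 4² = 16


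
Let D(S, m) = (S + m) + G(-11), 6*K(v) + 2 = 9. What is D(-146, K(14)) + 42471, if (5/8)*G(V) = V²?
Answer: 1275593/30 ≈ 42520.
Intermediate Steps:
G(V) = 8*V²/5
K(v) = 7/6 (K(v) = -⅓ + (⅙)*9 = -⅓ + 3/2 = 7/6)
D(S, m) = 968/5 + S + m (D(S, m) = (S + m) + (8/5)*(-11)² = (S + m) + (8/5)*121 = (S + m) + 968/5 = 968/5 + S + m)
D(-146, K(14)) + 42471 = (968/5 - 146 + 7/6) + 42471 = 1463/30 + 42471 = 1275593/30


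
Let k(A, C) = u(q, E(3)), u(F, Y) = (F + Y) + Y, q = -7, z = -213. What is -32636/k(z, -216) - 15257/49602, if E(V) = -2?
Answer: 1618643045/545622 ≈ 2966.6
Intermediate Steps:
u(F, Y) = F + 2*Y
k(A, C) = -11 (k(A, C) = -7 + 2*(-2) = -7 - 4 = -11)
-32636/k(z, -216) - 15257/49602 = -32636/(-11) - 15257/49602 = -32636*(-1/11) - 15257*1/49602 = 32636/11 - 15257/49602 = 1618643045/545622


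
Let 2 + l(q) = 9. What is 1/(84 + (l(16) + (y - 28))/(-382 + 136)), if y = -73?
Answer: 123/10379 ≈ 0.011851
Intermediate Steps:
l(q) = 7 (l(q) = -2 + 9 = 7)
1/(84 + (l(16) + (y - 28))/(-382 + 136)) = 1/(84 + (7 + (-73 - 28))/(-382 + 136)) = 1/(84 + (7 - 101)/(-246)) = 1/(84 - 94*(-1/246)) = 1/(84 + 47/123) = 1/(10379/123) = 123/10379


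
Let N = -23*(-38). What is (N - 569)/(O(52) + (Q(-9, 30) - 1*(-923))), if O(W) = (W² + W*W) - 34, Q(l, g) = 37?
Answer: 305/6334 ≈ 0.048153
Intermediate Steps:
N = 874
O(W) = -34 + 2*W² (O(W) = (W² + W²) - 34 = 2*W² - 34 = -34 + 2*W²)
(N - 569)/(O(52) + (Q(-9, 30) - 1*(-923))) = (874 - 569)/((-34 + 2*52²) + (37 - 1*(-923))) = 305/((-34 + 2*2704) + (37 + 923)) = 305/((-34 + 5408) + 960) = 305/(5374 + 960) = 305/6334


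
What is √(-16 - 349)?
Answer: I*√365 ≈ 19.105*I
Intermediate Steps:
√(-16 - 349) = √(-365) = I*√365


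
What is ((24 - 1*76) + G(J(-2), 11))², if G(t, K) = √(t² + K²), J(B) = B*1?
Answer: 2829 - 520*√5 ≈ 1666.2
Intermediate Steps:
J(B) = B
G(t, K) = √(K² + t²)
((24 - 1*76) + G(J(-2), 11))² = ((24 - 1*76) + √(11² + (-2)²))² = ((24 - 76) + √(121 + 4))² = (-52 + √125)² = (-52 + 5*√5)²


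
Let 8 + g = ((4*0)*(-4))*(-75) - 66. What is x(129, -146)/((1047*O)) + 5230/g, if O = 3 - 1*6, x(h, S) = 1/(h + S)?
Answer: -139633118/1975689 ≈ -70.676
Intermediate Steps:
x(h, S) = 1/(S + h)
O = -3 (O = 3 - 6 = -3)
g = -74 (g = -8 + (((4*0)*(-4))*(-75) - 66) = -8 + ((0*(-4))*(-75) - 66) = -8 + (0*(-75) - 66) = -8 + (0 - 66) = -8 - 66 = -74)
x(129, -146)/((1047*O)) + 5230/g = 1/((-146 + 129)*((1047*(-3)))) + 5230/(-74) = 1/(-17*(-3141)) + 5230*(-1/74) = -1/17*(-1/3141) - 2615/37 = 1/53397 - 2615/37 = -139633118/1975689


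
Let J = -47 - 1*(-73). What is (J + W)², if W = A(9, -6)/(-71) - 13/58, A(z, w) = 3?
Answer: 11229852841/16957924 ≈ 662.22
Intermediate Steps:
W = -1097/4118 (W = 3/(-71) - 13/58 = 3*(-1/71) - 13*1/58 = -3/71 - 13/58 = -1097/4118 ≈ -0.26639)
J = 26 (J = -47 + 73 = 26)
(J + W)² = (26 - 1097/4118)² = (105971/4118)² = 11229852841/16957924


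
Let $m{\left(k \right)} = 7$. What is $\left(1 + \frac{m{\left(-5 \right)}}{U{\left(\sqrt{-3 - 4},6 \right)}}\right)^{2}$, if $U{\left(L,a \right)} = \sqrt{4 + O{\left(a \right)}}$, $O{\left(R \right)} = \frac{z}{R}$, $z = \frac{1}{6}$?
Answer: $\frac{1909}{145} + \frac{84 \sqrt{145}}{145} \approx 20.141$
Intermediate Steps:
$z = \frac{1}{6} \approx 0.16667$
$O{\left(R \right)} = \frac{1}{6 R}$
$U{\left(L,a \right)} = \sqrt{4 + \frac{1}{6 a}}$
$\left(1 + \frac{m{\left(-5 \right)}}{U{\left(\sqrt{-3 - 4},6 \right)}}\right)^{2} = \left(1 + \frac{7}{\frac{1}{6} \sqrt{144 + \frac{6}{6}}}\right)^{2} = \left(1 + \frac{7}{\frac{1}{6} \sqrt{144 + 6 \cdot \frac{1}{6}}}\right)^{2} = \left(1 + \frac{7}{\frac{1}{6} \sqrt{144 + 1}}\right)^{2} = \left(1 + \frac{7}{\frac{1}{6} \sqrt{145}}\right)^{2} = \left(1 + 7 \frac{6 \sqrt{145}}{145}\right)^{2} = \left(1 + \frac{42 \sqrt{145}}{145}\right)^{2}$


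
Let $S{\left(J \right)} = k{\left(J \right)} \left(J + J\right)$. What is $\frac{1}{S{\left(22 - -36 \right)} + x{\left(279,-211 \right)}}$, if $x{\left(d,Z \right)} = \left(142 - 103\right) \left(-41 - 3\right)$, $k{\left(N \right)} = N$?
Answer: $\frac{1}{5012} \approx 0.00019952$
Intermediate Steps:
$S{\left(J \right)} = 2 J^{2}$ ($S{\left(J \right)} = J \left(J + J\right) = J 2 J = 2 J^{2}$)
$x{\left(d,Z \right)} = -1716$ ($x{\left(d,Z \right)} = 39 \left(-44\right) = -1716$)
$\frac{1}{S{\left(22 - -36 \right)} + x{\left(279,-211 \right)}} = \frac{1}{2 \left(22 - -36\right)^{2} - 1716} = \frac{1}{2 \left(22 + 36\right)^{2} - 1716} = \frac{1}{2 \cdot 58^{2} - 1716} = \frac{1}{2 \cdot 3364 - 1716} = \frac{1}{6728 - 1716} = \frac{1}{5012}$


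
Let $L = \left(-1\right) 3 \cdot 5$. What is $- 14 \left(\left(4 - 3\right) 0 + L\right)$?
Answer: $210$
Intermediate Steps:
$L = -15$ ($L = \left(-3\right) 5 = -15$)
$- 14 \left(\left(4 - 3\right) 0 + L\right) = - 14 \left(\left(4 - 3\right) 0 - 15\right) = - 14 \left(1 \cdot 0 - 15\right) = - 14 \left(0 - 15\right) = \left(-14\right) \left(-15\right) = 210$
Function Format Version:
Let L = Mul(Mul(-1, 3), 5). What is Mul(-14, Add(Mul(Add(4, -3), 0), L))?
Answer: 210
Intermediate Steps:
L = -15 (L = Mul(-3, 5) = -15)
Mul(-14, Add(Mul(Add(4, -3), 0), L)) = Mul(-14, Add(Mul(Add(4, -3), 0), -15)) = Mul(-14, Add(Mul(1, 0), -15)) = Mul(-14, Add(0, -15)) = Mul(-14, -15) = 210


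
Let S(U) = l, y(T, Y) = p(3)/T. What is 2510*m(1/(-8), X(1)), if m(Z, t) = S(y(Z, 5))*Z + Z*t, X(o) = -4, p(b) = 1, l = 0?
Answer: 1255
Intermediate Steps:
y(T, Y) = 1/T
S(U) = 0
m(Z, t) = Z*t (m(Z, t) = 0*Z + Z*t = 0 + Z*t = Z*t)
2510*m(1/(-8), X(1)) = 2510*(-4/(-8)) = 2510*(-1/8*(-4)) = 2510*(1/2) = 1255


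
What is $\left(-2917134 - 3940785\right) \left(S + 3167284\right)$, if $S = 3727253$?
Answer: $-47282176288503$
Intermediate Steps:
$\left(-2917134 - 3940785\right) \left(S + 3167284\right) = \left(-2917134 - 3940785\right) \left(3727253 + 3167284\right) = \left(-6857919\right) 6894537 = -47282176288503$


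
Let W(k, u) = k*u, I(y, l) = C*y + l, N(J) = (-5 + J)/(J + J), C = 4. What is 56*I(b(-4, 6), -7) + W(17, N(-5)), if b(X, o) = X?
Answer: -1271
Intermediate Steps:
N(J) = (-5 + J)/(2*J) (N(J) = (-5 + J)/((2*J)) = (-5 + J)*(1/(2*J)) = (-5 + J)/(2*J))
I(y, l) = l + 4*y (I(y, l) = 4*y + l = l + 4*y)
56*I(b(-4, 6), -7) + W(17, N(-5)) = 56*(-7 + 4*(-4)) + 17*((½)*(-5 - 5)/(-5)) = 56*(-7 - 16) + 17*((½)*(-⅕)*(-10)) = 56*(-23) + 17*1 = -1288 + 17 = -1271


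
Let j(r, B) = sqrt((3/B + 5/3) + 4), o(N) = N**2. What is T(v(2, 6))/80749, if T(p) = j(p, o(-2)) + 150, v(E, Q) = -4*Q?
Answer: 150/80749 + sqrt(231)/484494 ≈ 0.0018890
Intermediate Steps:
j(r, B) = sqrt(17/3 + 3/B) (j(r, B) = sqrt((3/B + 5*(1/3)) + 4) = sqrt((3/B + 5/3) + 4) = sqrt((5/3 + 3/B) + 4) = sqrt(17/3 + 3/B))
T(p) = 150 + sqrt(231)/6 (T(p) = sqrt(51 + 27/((-2)**2))/3 + 150 = sqrt(51 + 27/4)/3 + 150 = sqrt(231/4)/3 + 150 = (sqrt(231)/2)/3 + 150 = sqrt(231)/6 + 150 = 150 + sqrt(231)/6)
T(v(2, 6))/80749 = (150 + sqrt(231)/6)/80749 = (150 + sqrt(231)/6)*(1/80749) = 150/80749 + sqrt(231)/484494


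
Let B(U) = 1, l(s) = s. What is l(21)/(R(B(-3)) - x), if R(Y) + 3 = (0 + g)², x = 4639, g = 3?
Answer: -21/4633 ≈ -0.0045327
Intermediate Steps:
R(Y) = 6 (R(Y) = -3 + (0 + 3)² = -3 + 3² = -3 + 9 = 6)
l(21)/(R(B(-3)) - x) = 21/(6 - 1*4639) = 21/(6 - 4639) = 21/(-4633) = 21*(-1/4633) = -21/4633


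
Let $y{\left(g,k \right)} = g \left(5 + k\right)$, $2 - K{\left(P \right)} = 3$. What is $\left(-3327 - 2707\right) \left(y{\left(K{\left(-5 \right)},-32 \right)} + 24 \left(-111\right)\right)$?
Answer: $15911658$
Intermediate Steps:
$K{\left(P \right)} = -1$ ($K{\left(P \right)} = 2 - 3 = -1$)
$\left(-3327 - 2707\right) \left(y{\left(K{\left(-5 \right)},-32 \right)} + 24 \left(-111\right)\right) = \left(-3327 - 2707\right) \left(- (5 - 32) + 24 \left(-111\right)\right) = - 6034 \left(\left(-1\right) \left(-27\right) - 2664\right) = - 6034 \left(27 - 2664\right) = \left(-6034\right) \left(-2637\right) = 15911658$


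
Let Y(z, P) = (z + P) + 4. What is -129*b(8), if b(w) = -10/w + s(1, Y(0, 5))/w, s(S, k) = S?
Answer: 1161/8 ≈ 145.13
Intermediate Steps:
Y(z, P) = 4 + P + z (Y(z, P) = (P + z) + 4 = 4 + P + z)
b(w) = -9/w (b(w) = -10/w + 1/w = -9/w)
-129*b(8) = -(-1161)/8 = -129*(-9/8) = 1161/8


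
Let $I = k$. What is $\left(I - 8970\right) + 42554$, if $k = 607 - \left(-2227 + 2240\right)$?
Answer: $34178$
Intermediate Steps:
$k = 594$ ($k = 607 - 13 = 594$)
$I = 594$
$\left(I - 8970\right) + 42554 = \left(594 - 8970\right) + 42554 = -8376 + 42554 = 34178$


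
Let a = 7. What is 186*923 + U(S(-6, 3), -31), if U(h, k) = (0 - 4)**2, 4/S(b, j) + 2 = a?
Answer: 171694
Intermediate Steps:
S(b, j) = 4/5 (S(b, j) = 4/(-2 + 7) = 4/5)
U(h, k) = 16 (U(h, k) = (-4)**2 = 16)
186*923 + U(S(-6, 3), -31) = 186*923 + 16 = 171678 + 16 = 171694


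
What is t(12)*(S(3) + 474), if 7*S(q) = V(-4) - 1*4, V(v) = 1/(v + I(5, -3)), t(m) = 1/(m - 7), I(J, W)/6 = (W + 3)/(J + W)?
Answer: 2651/28 ≈ 94.679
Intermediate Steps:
I(J, W) = 6*(3 + W)/(J + W) (I(J, W) = 6*((W + 3)/(J + W)) = 6*((3 + W)/(J + W)) = 6*(3 + W)/(J + W))
t(m) = 1/(-7 + m)
V(v) = 1/v (V(v) = 1/(v + 6*(3 - 3)/(5 - 3)) = 1/(v + 6*0/2) = 1/(v + 6*(½)*0) = 1/(v + 0) = 1/v)
S(q) = -17/28 (S(q) = (1/(-4) - 1*4)/7 = (-¼ - 4)/7 = (⅐)*(-17/4) = -17/28)
t(12)*(S(3) + 474) = (-17/28 + 474)/(-7 + 12) = (13255/28)/5 = (⅕)*(13255/28) = 2651/28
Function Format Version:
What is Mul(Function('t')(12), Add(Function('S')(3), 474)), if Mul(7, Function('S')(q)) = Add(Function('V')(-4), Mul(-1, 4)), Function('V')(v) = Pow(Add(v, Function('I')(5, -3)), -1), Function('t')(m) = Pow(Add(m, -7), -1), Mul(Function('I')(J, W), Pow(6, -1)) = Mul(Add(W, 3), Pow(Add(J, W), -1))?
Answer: Rational(2651, 28) ≈ 94.679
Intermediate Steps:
Function('I')(J, W) = Mul(6, Pow(Add(J, W), -1), Add(3, W)) (Function('I')(J, W) = Mul(6, Mul(Add(W, 3), Pow(Add(J, W), -1))) = Mul(6, Mul(Add(3, W), Pow(Add(J, W), -1))) = Mul(6, Mul(Pow(Add(J, W), -1), Add(3, W))) = Mul(6, Pow(Add(J, W), -1), Add(3, W)))
Function('t')(m) = Pow(Add(-7, m), -1)
Function('V')(v) = Pow(v, -1) (Function('V')(v) = Pow(Add(v, Mul(6, Pow(Add(5, -3), -1), Add(3, -3))), -1) = Pow(Add(v, Mul(6, Pow(2, -1), 0)), -1) = Pow(Add(v, Mul(6, Rational(1, 2), 0)), -1) = Pow(Add(v, 0), -1) = Pow(v, -1))
Function('S')(q) = Rational(-17, 28) (Function('S')(q) = Mul(Rational(1, 7), Add(Pow(-4, -1), Mul(-1, 4))) = Mul(Rational(1, 7), Add(Rational(-1, 4), -4)) = Mul(Rational(1, 7), Rational(-17, 4)) = Rational(-17, 28))
Mul(Function('t')(12), Add(Function('S')(3), 474)) = Mul(Pow(Add(-7, 12), -1), Add(Rational(-17, 28), 474)) = Mul(Pow(5, -1), Rational(13255, 28)) = Mul(Rational(1, 5), Rational(13255, 28)) = Rational(2651, 28)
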